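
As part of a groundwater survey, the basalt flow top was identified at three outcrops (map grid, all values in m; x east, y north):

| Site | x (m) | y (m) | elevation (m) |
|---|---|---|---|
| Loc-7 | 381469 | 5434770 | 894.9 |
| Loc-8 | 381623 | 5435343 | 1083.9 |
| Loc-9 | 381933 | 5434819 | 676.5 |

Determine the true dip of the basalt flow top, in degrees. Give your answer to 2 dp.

Two edge vectors: Loc-7→Loc-8 = (154, 573, 189), Loc-7→Loc-9 = (464, 49, -218.4).
Normal n = (Loc-7→Loc-8) × (Loc-7→Loc-9) = (-134404.2, 121329.6, -258326).
So ∂z/∂x = −n_x/n_z = −0.52029 and ∂z/∂y = −n_y/n_z = 0.46968.
Gradient magnitude |∇z| = √(a² + b²) = √(0.27070 + 0.22060) = 0.70093.
True dip = arctan(0.70093) = 35.03°, dipping toward SE (azimuth ≈ 132°).

35.03°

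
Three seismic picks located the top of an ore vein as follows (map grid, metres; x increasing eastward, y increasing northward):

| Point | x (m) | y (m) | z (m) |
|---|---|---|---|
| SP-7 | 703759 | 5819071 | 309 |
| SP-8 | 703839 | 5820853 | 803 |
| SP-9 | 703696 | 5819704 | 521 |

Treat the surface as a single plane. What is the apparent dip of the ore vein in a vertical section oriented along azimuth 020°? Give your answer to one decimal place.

Two edge vectors: SP-7→SP-8 = (80, 1782, 494), SP-7→SP-9 = (-63, 633, 212).
Normal n = (SP-7→SP-8) × (SP-7→SP-9) = (65082, -48082, 162906).
So ∂z/∂x = −n_x/n_z = −0.39951 and ∂z/∂y = −n_y/n_z = 0.29515.
Unit vector along 020° is (sin 20°, cos 20°) = (0.3420, 0.9397).
Slope in that direction = a·(0.3420) + b·(0.9397) = 0.14071.
Apparent dip = arctan|0.14071| = 8.0° (true dip is 26.4°, so apparent ≤ true as expected).

8.0°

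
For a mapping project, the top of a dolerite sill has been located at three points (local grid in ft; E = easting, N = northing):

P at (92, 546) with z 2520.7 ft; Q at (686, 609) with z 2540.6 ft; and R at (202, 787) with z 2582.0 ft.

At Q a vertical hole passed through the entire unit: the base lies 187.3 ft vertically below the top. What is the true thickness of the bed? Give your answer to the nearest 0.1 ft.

181.7 ft

Let the plane be z = a·E + b·N + c.
Q−P: 594a + 63b = 19.9;  R−P: 110a + 241b = 61.3.
Solving gives a = 0.00686, b = 0.25123.
|∇z| = √(a²+b²) = 0.25132, so dip δ = arctan(0.25132) = 14.11°.
True thickness = vertical thickness × cos δ = 187.3 × cos 14.11° = 181.7 ft.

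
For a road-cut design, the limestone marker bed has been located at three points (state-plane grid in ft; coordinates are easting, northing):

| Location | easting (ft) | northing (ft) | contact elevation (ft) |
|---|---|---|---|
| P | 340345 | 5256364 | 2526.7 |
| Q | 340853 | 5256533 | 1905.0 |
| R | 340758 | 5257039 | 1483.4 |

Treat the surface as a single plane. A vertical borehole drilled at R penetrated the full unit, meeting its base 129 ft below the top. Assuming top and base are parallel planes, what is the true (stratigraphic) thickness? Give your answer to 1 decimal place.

77.2 ft

Two edge vectors: P→Q = (508, 169, -621.7), P→R = (413, 675, -1043.3).
Normal n = (P→Q) × (P→R) = (243329.8, 273234.3, 273103).
So ∂z/∂easting = −n_x/n_z = −0.89098 and ∂z/∂northing = −n_y/n_z = −1.00048.
|∇z| = √(a²+b²) = 1.33971, so dip δ = arctan(1.33971) = 53.26°.
True thickness = vertical thickness × cos δ = 129 × cos 53.26° = 77.2 ft.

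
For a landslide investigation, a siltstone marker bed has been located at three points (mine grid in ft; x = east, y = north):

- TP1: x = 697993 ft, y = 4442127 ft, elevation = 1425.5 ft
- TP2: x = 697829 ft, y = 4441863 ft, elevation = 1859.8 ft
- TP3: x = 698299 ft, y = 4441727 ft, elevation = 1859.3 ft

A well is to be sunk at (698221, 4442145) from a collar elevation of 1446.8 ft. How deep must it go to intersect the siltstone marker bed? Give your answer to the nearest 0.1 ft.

138.6 ft

Two edge vectors: TP1→TP2 = (-164, -264, 434.3), TP1→TP3 = (306, -400, 433.8).
Normal n = (TP1→TP2) × (TP1→TP3) = (59196.8, 204039, 146384).
So ∂z/∂x = −n_x/n_z = −0.404393923 and ∂z/∂y = −n_y/n_z = −1.393861351.
Intercept c from TP1: 1425.5 + 282264.13 + 6191709.14 = 6475398.77.
At (698221, 4442145): z_contact = −282356.33 − 6191734.23 + 6475398.77 = 1308.21 ft.
Depth below ground = 1446.8 − 1308.21 = 138.6 ft.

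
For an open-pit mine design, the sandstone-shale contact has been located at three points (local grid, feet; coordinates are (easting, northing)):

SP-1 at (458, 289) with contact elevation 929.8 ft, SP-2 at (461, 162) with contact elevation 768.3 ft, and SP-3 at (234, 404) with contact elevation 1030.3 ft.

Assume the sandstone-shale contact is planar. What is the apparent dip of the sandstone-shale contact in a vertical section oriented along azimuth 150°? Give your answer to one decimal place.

45.1°

Let the plane be z = a·E + b·N + c.
SP-2−SP-1: 3a − 127b = −161.5;  SP-3−SP-1: −224a + 115b = 100.5.
Solving gives a = 0.20670, b = 1.27654.
Unit vector along 150° is (sin 150°, cos 150°) = (0.5000, -0.8660).
Slope in that direction = a·(0.5000) + b·(-0.8660) = −1.00216.
Apparent dip = arctan|1.00216| = 45.1° (true dip is 52.3°, so apparent ≤ true as expected).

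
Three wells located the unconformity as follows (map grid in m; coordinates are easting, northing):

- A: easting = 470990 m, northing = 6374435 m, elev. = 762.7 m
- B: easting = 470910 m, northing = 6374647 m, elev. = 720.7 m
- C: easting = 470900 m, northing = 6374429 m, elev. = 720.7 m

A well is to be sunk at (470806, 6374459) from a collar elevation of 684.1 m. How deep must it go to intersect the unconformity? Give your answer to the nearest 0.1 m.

8.0 m

Let the plane be z = a·easting + b·northing + c.
B−A: −80a + 212b = −42;  C−A: −90a − 6b = −42.
Solving gives a = 0.468098160, b = −0.021472393.
Then c = 762.7 − a·470990 − b·6374435 = −82832.48.
At (470806, 6374459): z_contact = 220383.42 − 136874.89 − 82832.48 = 676.05 m.
Depth below ground = 684.1 − 676.05 = 8.0 m.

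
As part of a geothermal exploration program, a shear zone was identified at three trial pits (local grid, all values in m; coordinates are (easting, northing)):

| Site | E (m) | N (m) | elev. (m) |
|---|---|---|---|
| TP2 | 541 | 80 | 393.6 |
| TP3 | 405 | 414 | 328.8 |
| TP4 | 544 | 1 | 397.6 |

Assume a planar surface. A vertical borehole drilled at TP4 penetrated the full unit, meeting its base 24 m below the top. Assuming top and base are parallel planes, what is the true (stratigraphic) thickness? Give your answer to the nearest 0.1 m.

22.4 m

Two edge vectors: TP2→TP3 = (-136, 334, -64.8), TP2→TP4 = (3, -79, 4).
Normal n = (TP2→TP3) × (TP2→TP4) = (-3783.2, 349.6, 9742).
So ∂z/∂E = −n_x/n_z = 0.38834 and ∂z/∂N = −n_y/n_z = −0.03589.
|∇z| = √(a²+b²) = 0.38999, so dip δ = arctan(0.38999) = 21.31°.
True thickness = vertical thickness × cos δ = 24 × cos 21.31° = 22.4 m.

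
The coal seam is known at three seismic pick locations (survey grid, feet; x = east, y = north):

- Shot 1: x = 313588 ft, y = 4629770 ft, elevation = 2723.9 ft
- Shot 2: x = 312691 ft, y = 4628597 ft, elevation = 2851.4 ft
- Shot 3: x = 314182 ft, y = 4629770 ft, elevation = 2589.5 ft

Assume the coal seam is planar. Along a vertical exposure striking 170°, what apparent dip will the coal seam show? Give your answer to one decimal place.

Two edge vectors: Shot 1→Shot 2 = (-897, -1173, 127.5), Shot 1→Shot 3 = (594, 0, -134.4).
Normal n = (Shot 1→Shot 2) × (Shot 1→Shot 3) = (157651.2, -44821.8, 696762).
So ∂z/∂x = −n_x/n_z = −0.22626 and ∂z/∂y = −n_y/n_z = 0.06433.
Unit vector along 170° is (sin 170°, cos 170°) = (0.1736, -0.9848).
Slope in that direction = a·(0.1736) + b·(-0.9848) = −0.10264.
Apparent dip = arctan|0.10264| = 5.9° (true dip is 13.2°, so apparent ≤ true as expected).

5.9°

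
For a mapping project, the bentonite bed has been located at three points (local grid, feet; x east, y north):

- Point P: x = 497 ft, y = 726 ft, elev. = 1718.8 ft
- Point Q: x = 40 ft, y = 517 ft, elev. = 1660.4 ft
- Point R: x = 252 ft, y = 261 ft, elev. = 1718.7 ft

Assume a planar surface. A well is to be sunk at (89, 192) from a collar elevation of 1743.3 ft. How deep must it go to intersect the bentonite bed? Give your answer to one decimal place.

Let the plane be z = a·x + b·y + c.
Point Q−Point P: −457a − 209b = −58.4;  Point R−Point P: −245a − 465b = −0.1.
Solving gives a = 0.16823, b = −0.08842.
Then c = 1718.8 − a·497 − b·726 = 1699.38.
At (89, 192): z_contact = 14.97 − 16.98 + 1699.38 = 1697.38 ft.
Depth below ground = 1743.3 − 1697.38 = 45.9 ft.

45.9 ft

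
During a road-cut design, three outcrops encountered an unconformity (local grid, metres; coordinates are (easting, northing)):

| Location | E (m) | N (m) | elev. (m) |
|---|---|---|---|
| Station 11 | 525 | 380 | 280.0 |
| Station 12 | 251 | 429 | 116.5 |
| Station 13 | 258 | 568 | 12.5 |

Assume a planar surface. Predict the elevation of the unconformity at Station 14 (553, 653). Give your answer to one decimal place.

82.3 m

Let the plane be z = a·E + b·N + c.
Station 12−Station 11: −274a + 49b = −163.5;  Station 13−Station 11: −267a + 188b = −267.5.
Solving gives a = 0.45878, b = −0.77131.
Then c = 280 − a·525 − b·380 = 332.24.
At (553, 653): z = 253.7 − 503.7 + 332.24 = 82.3 m.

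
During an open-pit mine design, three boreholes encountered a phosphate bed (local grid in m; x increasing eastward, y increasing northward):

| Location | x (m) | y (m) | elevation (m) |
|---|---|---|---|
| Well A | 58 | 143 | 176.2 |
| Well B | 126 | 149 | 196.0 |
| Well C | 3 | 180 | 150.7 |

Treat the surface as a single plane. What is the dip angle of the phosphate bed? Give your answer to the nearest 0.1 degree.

21.1°

Let the plane be z = a·x + b·y + c.
Well B−Well A: 68a + 6b = 19.8;  Well C−Well A: −55a + 37b = −25.5.
Solving gives a = 0.31117, b = −0.22663.
Gradient magnitude |∇z| = √(a² + b²) = √(0.09683 + 0.05136) = 0.38496.
True dip = arctan(0.38496) = 21.1°, dipping toward NW (azimuth ≈ 306°).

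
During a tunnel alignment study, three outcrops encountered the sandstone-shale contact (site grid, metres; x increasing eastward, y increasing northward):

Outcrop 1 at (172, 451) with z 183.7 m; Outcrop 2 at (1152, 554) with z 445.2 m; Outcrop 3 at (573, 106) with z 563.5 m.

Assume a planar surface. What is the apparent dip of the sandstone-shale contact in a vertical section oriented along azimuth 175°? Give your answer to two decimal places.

Two edge vectors: Outcrop 1→Outcrop 2 = (980, 103, 261.5), Outcrop 1→Outcrop 3 = (401, -345, 379.8).
Normal n = (Outcrop 1→Outcrop 2) × (Outcrop 1→Outcrop 3) = (129336.9, -267342.5, -379403).
So ∂z/∂x = −n_x/n_z = 0.34090 and ∂z/∂y = −n_y/n_z = −0.70464.
Unit vector along 175° is (sin 175°, cos 175°) = (0.0872, -0.9962).
Slope in that direction = a·(0.0872) + b·(-0.9962) = 0.73167.
Apparent dip = arctan|0.73167| = 36.19° (true dip is 38.1°, so apparent ≤ true as expected).

36.19°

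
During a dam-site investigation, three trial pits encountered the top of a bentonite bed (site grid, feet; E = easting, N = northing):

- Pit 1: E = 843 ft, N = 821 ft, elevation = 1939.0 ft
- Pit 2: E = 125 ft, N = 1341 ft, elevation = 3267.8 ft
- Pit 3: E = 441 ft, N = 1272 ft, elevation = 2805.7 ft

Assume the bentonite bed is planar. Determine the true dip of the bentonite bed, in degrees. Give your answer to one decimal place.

Let the plane be z = a·E + b·N + c.
Pit 2−Pit 1: −718a + 520b = 1328.8;  Pit 3−Pit 1: −402a + 451b = 866.7.
Solving gives a = −1.29472, b = 0.76768.
Gradient magnitude |∇z| = √(a² + b²) = √(1.67629 + 0.58934) = 1.50520.
True dip = arctan(1.50520) = 56.4°, dipping toward ESE (azimuth ≈ 121°).

56.4°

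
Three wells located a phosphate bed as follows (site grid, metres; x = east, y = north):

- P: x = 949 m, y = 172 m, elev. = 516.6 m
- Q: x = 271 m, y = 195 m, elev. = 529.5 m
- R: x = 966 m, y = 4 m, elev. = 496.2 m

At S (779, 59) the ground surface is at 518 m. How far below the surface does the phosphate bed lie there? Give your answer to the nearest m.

12 m

Two edge vectors: P→Q = (-678, 23, 12.9), P→R = (17, -168, -20.4).
Normal n = (P→Q) × (P→R) = (1698, -13611.9, 113513).
So ∂z/∂x = −n_x/n_z = −0.01496 and ∂z/∂y = −n_y/n_z = 0.11991.
Intercept c from P: 516.6 + 14.20 − 20.63 = 510.17.
At (779, 59): z_contact = −11.7 + 7.1 + 510.17 = 505.6 m.
Depth below ground = 518 − 505.6 = 12 m.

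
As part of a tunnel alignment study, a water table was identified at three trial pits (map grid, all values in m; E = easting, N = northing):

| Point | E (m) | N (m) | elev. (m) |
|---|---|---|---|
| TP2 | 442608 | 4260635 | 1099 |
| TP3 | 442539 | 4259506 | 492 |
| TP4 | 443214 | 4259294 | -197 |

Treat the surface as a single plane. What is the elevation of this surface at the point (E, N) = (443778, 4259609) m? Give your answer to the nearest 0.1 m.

-483.0 m

Two edge vectors: TP2→TP3 = (-69, -1129, -607), TP2→TP4 = (606, -1341, -1296).
Normal n = (TP2→TP3) × (TP2→TP4) = (649197, -457266, 776703).
So ∂z/∂E = −n_x/n_z = −0.835836864 and ∂z/∂N = −n_y/n_z = 0.588726965.
Intercept c from TP2: 1099 + 369948.08 − 2508350.71 = −2137303.63.
At (443778, 4259609): z = −370926.0 + 2507746.7 − 2137303.63 = -483.0 m.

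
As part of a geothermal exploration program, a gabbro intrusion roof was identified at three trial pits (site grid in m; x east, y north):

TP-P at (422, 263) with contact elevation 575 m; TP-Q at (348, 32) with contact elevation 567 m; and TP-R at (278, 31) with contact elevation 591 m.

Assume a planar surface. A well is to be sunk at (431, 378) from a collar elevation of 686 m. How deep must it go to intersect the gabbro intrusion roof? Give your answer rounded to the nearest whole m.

Let the plane be z = a·x + b·y + c.
TP-Q−TP-P: −74a − 231b = −8;  TP-R−TP-P: −144a − 232b = 16.
Solving gives a = −0.34493, b = 0.14513.
Then c = 575 − a·422 − b·263 = 682.39.
At (431, 378): z_contact = −148.7 + 54.9 + 682.39 = 588.6 m.
Depth below ground = 686 − 588.6 = 97 m.

97 m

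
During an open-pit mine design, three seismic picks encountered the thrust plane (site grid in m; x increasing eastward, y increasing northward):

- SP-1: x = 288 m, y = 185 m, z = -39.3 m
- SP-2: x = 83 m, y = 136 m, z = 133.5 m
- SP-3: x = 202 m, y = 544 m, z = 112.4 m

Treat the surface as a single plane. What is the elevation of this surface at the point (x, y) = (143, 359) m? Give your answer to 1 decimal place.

Two edge vectors: SP-1→SP-2 = (-205, -49, 172.8), SP-1→SP-3 = (-86, 359, 151.7).
Normal n = (SP-1→SP-2) × (SP-1→SP-3) = (-69468.5, 16237.7, -77809).
So ∂z/∂x = −n_x/n_z = −0.89281 and ∂z/∂y = −n_y/n_z = 0.20869.
Intercept c from SP-1: -39.3 + 257.13 − 38.61 = 179.22.
At (143, 359): z = −127.7 + 74.9 + 179.22 = 126.5 m.

126.5 m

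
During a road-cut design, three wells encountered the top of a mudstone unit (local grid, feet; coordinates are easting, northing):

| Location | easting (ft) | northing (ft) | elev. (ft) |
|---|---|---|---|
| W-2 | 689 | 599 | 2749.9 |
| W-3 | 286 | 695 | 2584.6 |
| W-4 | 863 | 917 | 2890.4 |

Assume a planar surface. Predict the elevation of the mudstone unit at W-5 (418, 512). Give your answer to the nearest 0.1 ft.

2609.6 ft

Let the plane be z = a·easting + b·northing + c.
W-3−W-2: −403a + 96b = −165.3;  W-4−W-2: 174a + 318b = 140.5.
Solving gives a = 0.45599, b = 0.19232.
Then c = 2749.9 − a·689 − b·599 = 2320.52.
At (418, 512): z = 190.6 + 98.5 + 2320.52 = 2609.6 ft.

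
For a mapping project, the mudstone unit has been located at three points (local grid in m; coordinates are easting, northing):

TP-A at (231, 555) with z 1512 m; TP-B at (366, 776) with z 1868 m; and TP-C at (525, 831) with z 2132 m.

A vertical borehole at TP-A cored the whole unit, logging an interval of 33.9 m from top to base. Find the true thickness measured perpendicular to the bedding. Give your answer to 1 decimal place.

18.0 m

Let the plane be z = a·easting + b·northing + c.
TP-B−TP-A: 135a + 221b = 356;  TP-C−TP-A: 294a + 276b = 620.
Solving gives a = 1.39872, b = 0.75644.
|∇z| = √(a²+b²) = 1.59016, so dip δ = arctan(1.59016) = 57.84°.
True thickness = vertical thickness × cos δ = 33.9 × cos 57.84° = 18.0 m.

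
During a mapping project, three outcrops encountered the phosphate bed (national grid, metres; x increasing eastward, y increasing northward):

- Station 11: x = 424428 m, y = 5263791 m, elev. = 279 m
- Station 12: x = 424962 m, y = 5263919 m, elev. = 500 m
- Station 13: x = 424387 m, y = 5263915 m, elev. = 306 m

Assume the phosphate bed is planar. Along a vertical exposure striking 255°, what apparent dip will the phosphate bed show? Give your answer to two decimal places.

22.23°

Two edge vectors: Station 11→Station 12 = (534, 128, 221), Station 11→Station 13 = (-41, 124, 27).
Normal n = (Station 11→Station 12) × (Station 11→Station 13) = (-23948, -23479, 71464).
So ∂z/∂x = −n_x/n_z = 0.33511 and ∂z/∂y = −n_y/n_z = 0.32854.
Unit vector along 255° is (sin 255°, cos 255°) = (-0.9659, -0.2588).
Slope in that direction = a·(-0.9659) + b·(-0.2588) = −0.40872.
Apparent dip = arctan|0.40872| = 22.23° (true dip is 25.1°, so apparent ≤ true as expected).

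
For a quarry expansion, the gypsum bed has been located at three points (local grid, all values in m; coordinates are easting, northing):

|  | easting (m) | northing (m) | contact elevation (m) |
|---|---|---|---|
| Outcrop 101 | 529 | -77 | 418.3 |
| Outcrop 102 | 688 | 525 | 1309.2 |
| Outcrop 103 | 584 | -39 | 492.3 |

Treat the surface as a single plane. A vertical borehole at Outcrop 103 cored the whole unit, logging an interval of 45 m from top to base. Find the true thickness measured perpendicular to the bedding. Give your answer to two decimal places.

25.77 m

Two edge vectors: Outcrop 101→Outcrop 102 = (159, 602, 890.9), Outcrop 101→Outcrop 103 = (55, 38, 74).
Normal n = (Outcrop 101→Outcrop 102) × (Outcrop 101→Outcrop 103) = (10693.8, 37233.5, -27068).
So ∂z/∂easting = −n_x/n_z = 0.39507 and ∂z/∂northing = −n_y/n_z = 1.37555.
|∇z| = √(a²+b²) = 1.43116, so dip δ = arctan(1.43116) = 55.06°.
True thickness = vertical thickness × cos δ = 45 × cos 55.06° = 25.77 m.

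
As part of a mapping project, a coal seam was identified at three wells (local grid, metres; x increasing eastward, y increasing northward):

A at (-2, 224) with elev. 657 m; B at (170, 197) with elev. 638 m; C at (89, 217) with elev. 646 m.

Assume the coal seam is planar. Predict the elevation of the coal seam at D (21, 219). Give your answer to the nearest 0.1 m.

654.6 m

Let the plane be z = a·x + b·y + c.
B−A: 172a − 27b = −19;  C−A: 91a − 7b = −11.
Solving gives a = −0.13089, b = −0.13009.
Then c = 657 − a·-2 − b·224 = 685.88.
At (21, 219): z = −2.7 − 28.5 + 685.88 = 654.6 m.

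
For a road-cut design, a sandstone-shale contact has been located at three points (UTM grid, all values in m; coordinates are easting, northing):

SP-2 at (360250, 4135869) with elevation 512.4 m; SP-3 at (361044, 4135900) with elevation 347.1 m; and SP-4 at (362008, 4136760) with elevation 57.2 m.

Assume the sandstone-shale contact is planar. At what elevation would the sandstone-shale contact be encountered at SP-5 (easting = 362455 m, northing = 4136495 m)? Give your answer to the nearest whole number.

Let the plane be z = a·easting + b·northing + c.
SP-3−SP-2: 794a + 31b = −165.3;  SP-4−SP-2: 1758a + 891b = −455.2.
Solving gives a = −0.20395111, b = −0.10847806.
Then c = 512.4 − a·360250 − b·4135869 = 522636.83.
At (362455, 4136495): z = −73923.1 − 448719.0 + 522636.83 = -5.2 m.

-5 m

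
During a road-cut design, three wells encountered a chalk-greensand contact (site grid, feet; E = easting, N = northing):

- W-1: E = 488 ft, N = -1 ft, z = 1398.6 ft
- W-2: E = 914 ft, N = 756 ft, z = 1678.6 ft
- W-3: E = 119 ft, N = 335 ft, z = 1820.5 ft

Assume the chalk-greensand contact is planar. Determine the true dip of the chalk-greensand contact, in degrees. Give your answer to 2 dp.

40.57°

Two edge vectors: W-1→W-2 = (426, 757, 280), W-1→W-3 = (-369, 336, 421.9).
Normal n = (W-1→W-2) × (W-1→W-3) = (225298.3, -283049.4, 422469).
So ∂z/∂E = −n_x/n_z = −0.53329 and ∂z/∂N = −n_y/n_z = 0.66999.
Gradient magnitude |∇z| = √(a² + b²) = √(0.28440 + 0.44888) = 0.85632.
True dip = arctan(0.85632) = 40.57°, dipping toward SE (azimuth ≈ 141°).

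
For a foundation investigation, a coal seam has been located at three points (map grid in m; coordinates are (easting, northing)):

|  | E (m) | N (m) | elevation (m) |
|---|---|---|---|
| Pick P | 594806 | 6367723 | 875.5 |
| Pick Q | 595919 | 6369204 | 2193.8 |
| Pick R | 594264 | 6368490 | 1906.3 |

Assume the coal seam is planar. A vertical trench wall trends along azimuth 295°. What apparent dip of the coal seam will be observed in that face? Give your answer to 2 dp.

37.13°

Let the plane be z = a·E + b·N + c.
Pick Q−Pick P: 1113a + 1481b = 1318.3;  Pick R−Pick P: −542a + 767b = 1030.8.
Solving gives a = −0.31121, b = 1.12402.
Unit vector along 295° is (sin 295°, cos 295°) = (-0.9063, 0.4226).
Slope in that direction = a·(-0.9063) + b·(0.4226) = 0.75708.
Apparent dip = arctan|0.75708| = 37.13° (true dip is 49.4°, so apparent ≤ true as expected).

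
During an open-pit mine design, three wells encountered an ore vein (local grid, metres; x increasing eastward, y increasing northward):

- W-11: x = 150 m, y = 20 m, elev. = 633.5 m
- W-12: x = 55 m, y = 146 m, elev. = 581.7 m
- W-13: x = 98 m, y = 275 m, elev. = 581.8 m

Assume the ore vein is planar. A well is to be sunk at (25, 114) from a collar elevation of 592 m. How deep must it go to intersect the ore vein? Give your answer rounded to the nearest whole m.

18 m

Let the plane be z = a·x + b·y + c.
W-12−W-11: −95a + 126b = −51.8;  W-13−W-11: −52a + 255b = −51.7.
Solving gives a = 0.37882, b = −0.12550.
Then c = 633.5 − a·150 − b·20 = 579.19.
At (25, 114): z_contact = 9.5 − 14.3 + 579.19 = 574.4 m.
Depth below ground = 592 − 574.4 = 18 m.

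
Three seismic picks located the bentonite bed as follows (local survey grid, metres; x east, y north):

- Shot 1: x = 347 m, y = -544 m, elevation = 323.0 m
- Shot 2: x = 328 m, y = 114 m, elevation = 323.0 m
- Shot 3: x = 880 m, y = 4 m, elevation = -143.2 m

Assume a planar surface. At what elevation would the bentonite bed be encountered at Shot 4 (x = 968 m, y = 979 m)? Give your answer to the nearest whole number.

Two edge vectors: Shot 1→Shot 2 = (-19, 658, 0), Shot 1→Shot 3 = (533, 548, -466.2).
Normal n = (Shot 1→Shot 2) × (Shot 1→Shot 3) = (-306759.6, -8857.8, -361126).
So ∂z/∂x = −n_x/n_z = −0.84945 and ∂z/∂y = −n_y/n_z = −0.02453.
Intercept c from Shot 1: 323 + 294.76 − 13.34 = 604.42.
At (968, 979): z = −822.3 − 24.0 + 604.42 = -241.9 m.

-242 m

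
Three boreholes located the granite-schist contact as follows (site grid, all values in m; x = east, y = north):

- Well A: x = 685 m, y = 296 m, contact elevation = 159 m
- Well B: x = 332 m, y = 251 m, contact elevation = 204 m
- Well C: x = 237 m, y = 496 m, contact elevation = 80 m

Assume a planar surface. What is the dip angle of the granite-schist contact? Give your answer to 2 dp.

28.05°

Let the plane be z = a·x + b·y + c.
Well B−Well A: −353a − 45b = 45;  Well C−Well A: −448a + 200b = −79.
Solving gives a = −0.05999, b = −0.52939.
Gradient magnitude |∇z| = √(a² + b²) = √(0.00360 + 0.28025) = 0.53277.
True dip = arctan(0.53277) = 28.05°, dipping toward N (azimuth ≈ 006°).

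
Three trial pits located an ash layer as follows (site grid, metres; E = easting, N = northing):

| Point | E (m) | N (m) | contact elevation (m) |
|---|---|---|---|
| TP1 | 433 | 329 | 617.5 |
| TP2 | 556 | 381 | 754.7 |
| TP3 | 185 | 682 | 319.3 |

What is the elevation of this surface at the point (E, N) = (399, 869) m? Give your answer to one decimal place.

Let the plane be z = a·E + b·N + c.
TP2−TP1: 123a + 52b = 137.2;  TP3−TP1: −248a + 353b = −298.2.
Solving gives a = 1.13536, b = −0.04711.
Then c = 617.5 − a·433 − b·329 = 141.39.
At (399, 869): z = 453.0 − 40.9 + 141.39 = 553.5 m.

553.5 m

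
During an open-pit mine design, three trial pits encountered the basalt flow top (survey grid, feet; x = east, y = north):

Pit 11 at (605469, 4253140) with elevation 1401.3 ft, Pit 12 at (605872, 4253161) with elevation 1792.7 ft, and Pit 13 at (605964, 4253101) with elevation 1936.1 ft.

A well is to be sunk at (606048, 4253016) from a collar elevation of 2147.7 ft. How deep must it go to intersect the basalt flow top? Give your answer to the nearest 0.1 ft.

Let the plane be z = a·x + b·y + c.
Pit 12−Pit 11: 403a + 21b = 391.4;  Pit 13−Pit 11: 495a − 39b = 534.8.
Solving gives a = 1.014682904, b = −0.834152880.
Then c = 1401.3 − a·605469 − b·4253140 = 2934811.24.
At (606048, 4253016): z_contact = 614946.54 − 3547665.54 + 2934811.24 = 2092.24 ft.
Depth below ground = 2147.7 − 2092.24 = 55.5 ft.

55.5 ft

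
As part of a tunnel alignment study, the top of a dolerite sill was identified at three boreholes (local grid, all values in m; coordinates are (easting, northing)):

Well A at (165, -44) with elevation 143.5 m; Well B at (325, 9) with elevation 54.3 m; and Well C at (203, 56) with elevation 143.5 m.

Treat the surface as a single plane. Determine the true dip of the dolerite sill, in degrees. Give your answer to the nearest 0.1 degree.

Let the plane be z = a·E + b·N + c.
Well B−Well A: 160a + 53b = −89.2;  Well C−Well A: 38a + 100b = 0.
Solving gives a = −0.63778, b = 0.24236.
Gradient magnitude |∇z| = √(a² + b²) = √(0.40676 + 0.05874) = 0.68228.
True dip = arctan(0.68228) = 34.3°, dipping toward ESE (azimuth ≈ 111°).

34.3°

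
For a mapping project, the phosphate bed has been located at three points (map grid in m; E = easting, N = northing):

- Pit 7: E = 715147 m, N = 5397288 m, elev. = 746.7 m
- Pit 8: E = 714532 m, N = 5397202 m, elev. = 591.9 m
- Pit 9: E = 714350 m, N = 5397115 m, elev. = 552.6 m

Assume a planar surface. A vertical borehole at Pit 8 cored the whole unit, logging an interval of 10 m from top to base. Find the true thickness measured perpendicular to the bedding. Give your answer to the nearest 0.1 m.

Let the plane be z = a·E + b·N + c.
Pit 8−Pit 7: −615a − 86b = −154.8;  Pit 9−Pit 7: −797a − 173b = −194.1.
Solving gives a = 0.26650, b = −0.10578.
|∇z| = √(a²+b²) = 0.28673, so dip δ = arctan(0.28673) = 16.00°.
True thickness = vertical thickness × cos δ = 10 × cos 16.00° = 9.6 m.

9.6 m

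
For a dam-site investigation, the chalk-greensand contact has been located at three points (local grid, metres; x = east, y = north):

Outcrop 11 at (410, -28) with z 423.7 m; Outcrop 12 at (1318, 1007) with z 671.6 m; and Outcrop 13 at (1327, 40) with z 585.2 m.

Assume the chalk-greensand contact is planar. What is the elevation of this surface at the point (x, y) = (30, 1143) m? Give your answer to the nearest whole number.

466 m

Two edge vectors: Outcrop 11→Outcrop 12 = (908, 1035, 247.9), Outcrop 11→Outcrop 13 = (917, 68, 161.5).
Normal n = (Outcrop 11→Outcrop 12) × (Outcrop 11→Outcrop 13) = (150295.3, 80682.3, -887351).
So ∂z/∂x = −n_x/n_z = 0.16938 and ∂z/∂y = −n_y/n_z = 0.09092.
Intercept c from Outcrop 11: 423.7 − 69.44 + 2.55 = 356.80.
At (30, 1143): z = 5.1 + 103.9 + 356.80 = 465.8 m.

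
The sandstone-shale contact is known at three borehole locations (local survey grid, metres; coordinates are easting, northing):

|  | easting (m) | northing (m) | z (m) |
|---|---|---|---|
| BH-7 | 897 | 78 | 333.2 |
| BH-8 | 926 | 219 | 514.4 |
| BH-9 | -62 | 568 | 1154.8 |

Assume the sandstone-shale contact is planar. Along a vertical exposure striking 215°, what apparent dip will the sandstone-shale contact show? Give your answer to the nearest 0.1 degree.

Two edge vectors: BH-7→BH-8 = (29, 141, 181.2), BH-7→BH-9 = (-959, 490, 821.6).
Normal n = (BH-7→BH-8) × (BH-7→BH-9) = (27057.6, -197597.2, 149429).
So ∂z/∂easting = −n_x/n_z = −0.18107 and ∂z/∂northing = −n_y/n_z = 1.32235.
Unit vector along 215° is (sin 215°, cos 215°) = (-0.5736, -0.8192).
Slope in that direction = a·(-0.5736) + b·(-0.8192) = −0.97935.
Apparent dip = arctan|0.97935| = 44.4° (true dip is 53.2°, so apparent ≤ true as expected).

44.4°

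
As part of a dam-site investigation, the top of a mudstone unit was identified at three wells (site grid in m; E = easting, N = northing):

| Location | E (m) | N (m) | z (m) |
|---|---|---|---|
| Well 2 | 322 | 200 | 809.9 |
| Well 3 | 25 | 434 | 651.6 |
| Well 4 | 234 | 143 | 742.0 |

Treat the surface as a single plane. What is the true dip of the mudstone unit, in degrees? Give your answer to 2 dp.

34.39°

Let the plane be z = a·E + b·N + c.
Well 3−Well 2: −297a + 234b = −158.3;  Well 4−Well 2: −88a − 57b = −67.9.
Solving gives a = 0.66394, b = 0.16620.
Gradient magnitude |∇z| = √(a² + b²) = √(0.44082 + 0.02762) = 0.68443.
True dip = arctan(0.68443) = 34.39°, dipping toward WSW (azimuth ≈ 256°).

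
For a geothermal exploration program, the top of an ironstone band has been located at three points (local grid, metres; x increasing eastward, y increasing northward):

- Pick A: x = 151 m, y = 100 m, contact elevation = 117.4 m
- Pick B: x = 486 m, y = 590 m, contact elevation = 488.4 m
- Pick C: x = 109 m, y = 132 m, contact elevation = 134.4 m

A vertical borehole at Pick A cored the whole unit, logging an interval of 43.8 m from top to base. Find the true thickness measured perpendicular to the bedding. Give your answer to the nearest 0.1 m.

Let the plane be z = a·x + b·y + c.
Pick B−Pick A: 335a + 490b = 371;  Pick C−Pick A: −42a + 32b = 17.
Solving gives a = 0.11316, b = 0.67978.
|∇z| = √(a²+b²) = 0.68913, so dip δ = arctan(0.68913) = 34.57°.
True thickness = vertical thickness × cos δ = 43.8 × cos 34.57° = 36.1 m.

36.1 m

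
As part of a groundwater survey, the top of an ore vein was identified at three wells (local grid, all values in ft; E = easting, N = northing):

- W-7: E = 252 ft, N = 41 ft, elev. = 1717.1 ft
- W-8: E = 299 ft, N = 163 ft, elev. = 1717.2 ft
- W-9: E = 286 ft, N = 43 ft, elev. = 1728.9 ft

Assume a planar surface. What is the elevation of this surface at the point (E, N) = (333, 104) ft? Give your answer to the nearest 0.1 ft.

Two edge vectors: W-7→W-8 = (47, 122, 0.1), W-7→W-9 = (34, 2, 11.8).
Normal n = (W-7→W-8) × (W-7→W-9) = (1439.4, -551.2, -4054).
So ∂z/∂E = −n_x/n_z = 0.35506 and ∂z/∂N = −n_y/n_z = −0.13596.
Intercept c from W-7: 1717.1 − 89.47 + 5.57 = 1633.20.
At (333, 104): z = 118.2 − 14.1 + 1633.20 = 1737.3 ft.

1737.3 ft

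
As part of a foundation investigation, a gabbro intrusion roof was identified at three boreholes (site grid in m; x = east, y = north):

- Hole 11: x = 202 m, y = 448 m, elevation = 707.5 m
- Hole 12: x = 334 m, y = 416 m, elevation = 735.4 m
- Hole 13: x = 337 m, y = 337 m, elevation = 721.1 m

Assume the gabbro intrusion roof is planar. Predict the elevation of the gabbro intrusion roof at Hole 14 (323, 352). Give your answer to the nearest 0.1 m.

Two edge vectors: Hole 11→Hole 12 = (132, -32, 27.9), Hole 11→Hole 13 = (135, -111, 13.6).
Normal n = (Hole 11→Hole 12) × (Hole 11→Hole 13) = (2661.7, 1971.3, -10332).
So ∂z/∂x = −n_x/n_z = 0.25762 and ∂z/∂y = −n_y/n_z = 0.19080.
Intercept c from Hole 11: 707.5 − 52.04 − 85.48 = 569.98.
At (323, 352): z = 83.2 + 67.2 + 569.98 = 720.4 m.

720.4 m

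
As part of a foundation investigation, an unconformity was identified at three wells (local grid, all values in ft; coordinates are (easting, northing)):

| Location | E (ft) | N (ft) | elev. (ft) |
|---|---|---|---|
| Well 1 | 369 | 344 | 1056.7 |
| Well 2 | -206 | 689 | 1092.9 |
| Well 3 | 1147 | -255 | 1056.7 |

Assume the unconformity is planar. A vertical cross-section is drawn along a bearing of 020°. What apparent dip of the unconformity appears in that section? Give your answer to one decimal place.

24.0°

Let the plane be z = a·E + b·N + c.
Well 2−Well 1: −575a + 345b = 36.2;  Well 3−Well 1: 778a − 599b = 0.
Solving gives a = −0.28526, b = −0.37050.
Unit vector along 020° is (sin 20°, cos 20°) = (0.3420, 0.9397).
Slope in that direction = a·(0.3420) + b·(0.9397) = −0.44572.
Apparent dip = arctan|0.44572| = 24.0° (true dip is 25.1°, so apparent ≤ true as expected).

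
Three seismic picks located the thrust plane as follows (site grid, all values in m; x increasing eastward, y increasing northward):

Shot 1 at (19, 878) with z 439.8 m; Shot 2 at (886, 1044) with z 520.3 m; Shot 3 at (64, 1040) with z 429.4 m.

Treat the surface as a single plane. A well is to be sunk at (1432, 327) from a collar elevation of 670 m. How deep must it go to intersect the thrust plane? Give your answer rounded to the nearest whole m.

21 m

Let the plane be z = a·x + b·y + c.
Shot 2−Shot 1: 867a + 166b = 80.5;  Shot 3−Shot 1: 45a + 162b = −10.4.
Solving gives a = 0.11105, b = −0.09504.
Then c = 439.8 − a·19 − b·878 = 521.14.
At (1432, 327): z_contact = 159.0 − 31.1 + 521.14 = 649.1 m.
Depth below ground = 670 − 649.1 = 21 m.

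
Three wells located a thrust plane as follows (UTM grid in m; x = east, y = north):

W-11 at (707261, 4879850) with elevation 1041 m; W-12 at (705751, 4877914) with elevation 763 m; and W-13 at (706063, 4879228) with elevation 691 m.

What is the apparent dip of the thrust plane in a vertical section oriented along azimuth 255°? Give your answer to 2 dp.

17.57°

Two edge vectors: W-11→W-12 = (-1510, -1936, -278), W-11→W-13 = (-1198, -622, -350).
Normal n = (W-11→W-12) × (W-11→W-13) = (504684, -195456, -1380108).
So ∂z/∂x = −n_x/n_z = 0.36568 and ∂z/∂y = −n_y/n_z = −0.14162.
Unit vector along 255° is (sin 255°, cos 255°) = (-0.9659, -0.2588).
Slope in that direction = a·(-0.9659) + b·(-0.2588) = −0.31657.
Apparent dip = arctan|0.31657| = 17.57° (true dip is 21.4°, so apparent ≤ true as expected).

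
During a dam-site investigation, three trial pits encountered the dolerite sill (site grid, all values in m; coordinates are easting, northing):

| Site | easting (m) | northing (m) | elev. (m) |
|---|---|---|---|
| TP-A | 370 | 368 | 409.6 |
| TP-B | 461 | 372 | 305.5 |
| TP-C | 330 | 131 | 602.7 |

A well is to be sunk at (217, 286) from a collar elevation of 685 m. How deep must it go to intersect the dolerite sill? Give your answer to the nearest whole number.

53 m

Two edge vectors: TP-A→TP-B = (91, 4, -104.1), TP-A→TP-C = (-40, -237, 193.1).
Normal n = (TP-A→TP-B) × (TP-A→TP-C) = (-23899.3, -13408.1, -21407).
So ∂z/∂easting = −n_x/n_z = −1.11642 and ∂z/∂northing = −n_y/n_z = −0.62634.
Intercept c from TP-A: 409.6 + 413.08 + 230.49 = 1053.17.
At (217, 286): z_contact = −242.3 − 179.1 + 1053.17 = 631.8 m.
Depth below ground = 685 − 631.8 = 53 m.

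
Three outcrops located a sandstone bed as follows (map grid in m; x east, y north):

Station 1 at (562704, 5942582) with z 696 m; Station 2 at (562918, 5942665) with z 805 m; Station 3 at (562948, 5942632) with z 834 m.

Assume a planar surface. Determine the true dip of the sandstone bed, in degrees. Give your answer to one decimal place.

35.0°

Two edge vectors: Station 1→Station 2 = (214, 83, 109), Station 1→Station 3 = (244, 50, 138).
Normal n = (Station 1→Station 2) × (Station 1→Station 3) = (6004, -2936, -9552).
So ∂z/∂x = −n_x/n_z = 0.62856 and ∂z/∂y = −n_y/n_z = −0.30737.
Gradient magnitude |∇z| = √(a² + b²) = √(0.39509 + 0.09448) = 0.69969.
True dip = arctan(0.69969) = 35.0°, dipping toward WNW (azimuth ≈ 296°).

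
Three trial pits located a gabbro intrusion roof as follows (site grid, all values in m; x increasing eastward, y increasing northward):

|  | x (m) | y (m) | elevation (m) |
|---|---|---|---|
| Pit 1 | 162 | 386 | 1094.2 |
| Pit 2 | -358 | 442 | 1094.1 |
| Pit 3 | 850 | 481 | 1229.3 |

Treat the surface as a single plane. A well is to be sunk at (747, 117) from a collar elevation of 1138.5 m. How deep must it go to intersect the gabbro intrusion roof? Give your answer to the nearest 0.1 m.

Let the plane be z = a·x + b·y + c.
Pit 2−Pit 1: −520a + 56b = −0.1;  Pit 3−Pit 1: 688a + 95b = 135.1.
Solving gives a = 0.08615, b = 0.79819.
Then c = 1094.2 − a·162 − b·386 = 772.14.
At (747, 117): z_contact = 64.35 + 93.39 + 772.14 = 929.89 m.
Depth below ground = 1138.5 − 929.89 = 208.6 m.

208.6 m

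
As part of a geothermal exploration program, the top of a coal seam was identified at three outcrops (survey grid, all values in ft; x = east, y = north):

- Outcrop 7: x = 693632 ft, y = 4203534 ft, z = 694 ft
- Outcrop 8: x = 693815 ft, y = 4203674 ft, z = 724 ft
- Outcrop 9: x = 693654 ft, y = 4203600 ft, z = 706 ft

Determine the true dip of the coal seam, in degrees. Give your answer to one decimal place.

9.9°

Two edge vectors: Outcrop 7→Outcrop 8 = (183, 140, 30), Outcrop 7→Outcrop 9 = (22, 66, 12).
Normal n = (Outcrop 7→Outcrop 8) × (Outcrop 7→Outcrop 9) = (-300, -1536, 8998).
So ∂z/∂x = −n_x/n_z = 0.03334 and ∂z/∂y = −n_y/n_z = 0.17070.
Gradient magnitude |∇z| = √(a² + b²) = √(0.00111 + 0.02914) = 0.17393.
True dip = arctan(0.17393) = 9.9°, dipping toward S (azimuth ≈ 191°).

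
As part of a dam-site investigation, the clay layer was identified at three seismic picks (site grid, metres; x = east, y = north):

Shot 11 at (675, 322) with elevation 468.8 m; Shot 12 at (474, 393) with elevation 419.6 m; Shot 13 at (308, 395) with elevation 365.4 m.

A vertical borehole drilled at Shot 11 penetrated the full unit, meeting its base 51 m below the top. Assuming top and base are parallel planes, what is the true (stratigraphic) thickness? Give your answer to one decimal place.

Two edge vectors: Shot 11→Shot 12 = (-201, 71, -49.2), Shot 11→Shot 13 = (-367, 73, -103.4).
Normal n = (Shot 11→Shot 12) × (Shot 11→Shot 13) = (-3749.8, -2727, 11384).
So ∂z/∂x = −n_x/n_z = 0.32939 and ∂z/∂y = −n_y/n_z = 0.23955.
|∇z| = √(a²+b²) = 0.40729, so dip δ = arctan(0.40729) = 22.16°.
True thickness = vertical thickness × cos δ = 51 × cos 22.16° = 47.2 m.

47.2 m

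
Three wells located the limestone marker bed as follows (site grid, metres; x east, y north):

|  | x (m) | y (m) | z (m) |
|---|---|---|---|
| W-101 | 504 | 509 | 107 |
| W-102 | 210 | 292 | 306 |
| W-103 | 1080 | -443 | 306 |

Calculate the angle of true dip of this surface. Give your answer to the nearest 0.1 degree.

29.2°

Two edge vectors: W-101→W-102 = (-294, -217, 199), W-101→W-103 = (576, -952, 199).
Normal n = (W-101→W-102) × (W-101→W-103) = (146265, 173130, 404880).
So ∂z/∂x = −n_x/n_z = −0.36126 and ∂z/∂y = −n_y/n_z = −0.42761.
Gradient magnitude |∇z| = √(a² + b²) = √(0.13051 + 0.18285) = 0.55978.
True dip = arctan(0.55978) = 29.2°, dipping toward NE (azimuth ≈ 040°).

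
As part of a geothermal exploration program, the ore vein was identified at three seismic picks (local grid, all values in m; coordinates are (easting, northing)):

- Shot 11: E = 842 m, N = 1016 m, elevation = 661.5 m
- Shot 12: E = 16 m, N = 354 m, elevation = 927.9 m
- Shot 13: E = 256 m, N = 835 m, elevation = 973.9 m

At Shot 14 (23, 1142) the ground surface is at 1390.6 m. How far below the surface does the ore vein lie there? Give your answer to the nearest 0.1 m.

130.5 m

Two edge vectors: Shot 11→Shot 12 = (-826, -662, 266.4), Shot 11→Shot 13 = (-586, -181, 312.4).
Normal n = (Shot 11→Shot 12) × (Shot 11→Shot 13) = (-158590.4, 101932, -238426).
So ∂z/∂E = −n_x/n_z = −0.665156 and ∂z/∂N = −n_y/n_z = 0.427520.
Intercept c from Shot 11: 661.5 + 560.06 − 434.36 = 787.20.
At (23, 1142): z_contact = −15.30 + 488.23 + 787.20 = 1260.13 m.
Depth below ground = 1390.6 − 1260.13 = 130.5 m.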